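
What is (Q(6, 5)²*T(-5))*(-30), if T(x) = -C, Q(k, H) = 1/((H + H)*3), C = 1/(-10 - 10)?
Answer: -1/600 ≈ -0.0016667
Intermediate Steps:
C = -1/20 (C = 1/(-20) = -1/20 ≈ -0.050000)
Q(k, H) = 1/(6*H) (Q(k, H) = (⅓)/(2*H) = (1/(2*H))*(⅓) = 1/(6*H))
T(x) = 1/20 (T(x) = -1*(-1/20) = 1/20)
(Q(6, 5)²*T(-5))*(-30) = (((⅙)/5)²*(1/20))*(-30) = (((⅙)*(⅕))²*(1/20))*(-30) = ((1/30)²*(1/20))*(-30) = ((1/900)*(1/20))*(-30) = (1/18000)*(-30) = -1/600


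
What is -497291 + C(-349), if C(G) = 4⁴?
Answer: -497035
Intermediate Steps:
C(G) = 256
-497291 + C(-349) = -497291 + 256 = -497035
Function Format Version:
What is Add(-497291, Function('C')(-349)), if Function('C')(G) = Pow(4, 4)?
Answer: -497035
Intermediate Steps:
Function('C')(G) = 256
Add(-497291, Function('C')(-349)) = Add(-497291, 256) = -497035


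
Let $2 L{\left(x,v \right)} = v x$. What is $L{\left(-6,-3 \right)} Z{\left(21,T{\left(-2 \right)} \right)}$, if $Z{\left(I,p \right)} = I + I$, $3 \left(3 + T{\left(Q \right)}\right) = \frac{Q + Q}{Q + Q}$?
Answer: $378$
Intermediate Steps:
$T{\left(Q \right)} = - \frac{8}{3}$ ($T{\left(Q \right)} = -3 + \frac{\left(Q + Q\right) \frac{1}{Q + Q}}{3} = -3 + \frac{2 Q \frac{1}{2 Q}}{3} = -3 + \frac{1}{3} \cdot 1 = -3 + \frac{1}{3} = - \frac{8}{3}$)
$L{\left(x,v \right)} = \frac{v x}{2}$
$Z{\left(I,p \right)} = 2 I$
$L{\left(-6,-3 \right)} Z{\left(21,T{\left(-2 \right)} \right)} = \frac{1}{2} \left(-3\right) \left(-6\right) 2 \cdot 21 = 9 \cdot 42 = 378$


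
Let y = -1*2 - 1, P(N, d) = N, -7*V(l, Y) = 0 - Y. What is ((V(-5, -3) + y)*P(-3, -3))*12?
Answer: 864/7 ≈ 123.43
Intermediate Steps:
V(l, Y) = Y/7 (V(l, Y) = -(0 - Y)/7 = -(-1)*Y/7 = Y/7)
y = -3 (y = -2 - 1 = -3)
((V(-5, -3) + y)*P(-3, -3))*12 = (((⅐)*(-3) - 3)*(-3))*12 = ((-3/7 - 3)*(-3))*12 = -24/7*(-3)*12 = (72/7)*12 = 864/7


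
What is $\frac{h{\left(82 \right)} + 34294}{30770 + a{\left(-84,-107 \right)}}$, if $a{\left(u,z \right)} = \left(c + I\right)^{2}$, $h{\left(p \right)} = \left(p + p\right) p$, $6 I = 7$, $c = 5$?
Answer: $\frac{23544}{15193} \approx 1.5497$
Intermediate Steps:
$I = \frac{7}{6}$ ($I = \frac{1}{6} \cdot 7 = \frac{7}{6} \approx 1.1667$)
$h{\left(p \right)} = 2 p^{2}$ ($h{\left(p \right)} = 2 p p = 2 p^{2}$)
$a{\left(u,z \right)} = \frac{1369}{36}$ ($a{\left(u,z \right)} = \left(5 + \frac{7}{6}\right)^{2} = \left(\frac{37}{6}\right)^{2} = \frac{1369}{36}$)
$\frac{h{\left(82 \right)} + 34294}{30770 + a{\left(-84,-107 \right)}} = \frac{2 \cdot 82^{2} + 34294}{30770 + \frac{1369}{36}} = \frac{2 \cdot 6724 + 34294}{\frac{1109089}{36}} = \left(13448 + 34294\right) \frac{36}{1109089} = 47742 \cdot \frac{36}{1109089} = \frac{23544}{15193}$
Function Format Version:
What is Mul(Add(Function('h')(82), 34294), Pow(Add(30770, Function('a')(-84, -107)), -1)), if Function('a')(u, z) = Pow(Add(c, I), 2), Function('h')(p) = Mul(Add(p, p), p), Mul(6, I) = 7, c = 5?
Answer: Rational(23544, 15193) ≈ 1.5497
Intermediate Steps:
I = Rational(7, 6) (I = Mul(Rational(1, 6), 7) = Rational(7, 6) ≈ 1.1667)
Function('h')(p) = Mul(2, Pow(p, 2)) (Function('h')(p) = Mul(Mul(2, p), p) = Mul(2, Pow(p, 2)))
Function('a')(u, z) = Rational(1369, 36) (Function('a')(u, z) = Pow(Add(5, Rational(7, 6)), 2) = Pow(Rational(37, 6), 2) = Rational(1369, 36))
Mul(Add(Function('h')(82), 34294), Pow(Add(30770, Function('a')(-84, -107)), -1)) = Mul(Add(Mul(2, Pow(82, 2)), 34294), Pow(Add(30770, Rational(1369, 36)), -1)) = Mul(Add(Mul(2, 6724), 34294), Pow(Rational(1109089, 36), -1)) = Mul(Add(13448, 34294), Rational(36, 1109089)) = Mul(47742, Rational(36, 1109089)) = Rational(23544, 15193)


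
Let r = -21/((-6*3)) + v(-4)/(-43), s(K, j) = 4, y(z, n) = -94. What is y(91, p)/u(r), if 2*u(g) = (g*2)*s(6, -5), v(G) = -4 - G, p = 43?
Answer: -141/7 ≈ -20.143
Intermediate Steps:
r = 7/6 (r = -21/((-6*3)) + (-4 - 1*(-4))/(-43) = -21/(-18) + (-4 + 4)*(-1/43) = -21*(-1/18) + 0*(-1/43) = 7/6 + 0 = 7/6 ≈ 1.1667)
u(g) = 4*g (u(g) = ((g*2)*4)/2 = ((2*g)*4)/2 = (8*g)/2 = 4*g)
y(91, p)/u(r) = -94/(4*(7/6)) = -94/14/3 = -94*3/14 = -141/7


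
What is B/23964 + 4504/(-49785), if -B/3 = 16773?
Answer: -871021757/397682580 ≈ -2.1902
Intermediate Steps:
B = -50319 (B = -3*16773 = -50319)
B/23964 + 4504/(-49785) = -50319/23964 + 4504/(-49785) = -50319*1/23964 + 4504*(-1/49785) = -16773/7988 - 4504/49785 = -871021757/397682580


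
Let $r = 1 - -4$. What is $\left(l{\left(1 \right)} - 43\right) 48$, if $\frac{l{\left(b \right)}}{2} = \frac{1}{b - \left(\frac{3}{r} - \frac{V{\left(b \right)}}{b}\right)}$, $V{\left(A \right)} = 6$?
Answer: $-2049$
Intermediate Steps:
$r = 5$ ($r = 1 + 4 = 5$)
$l{\left(b \right)} = \frac{2}{- \frac{3}{5} + b + \frac{6}{b}}$ ($l{\left(b \right)} = \frac{2}{b + \left(- \frac{3}{5} + \frac{6}{b}\right)} = \frac{2}{b + \left(\left(-3\right) \frac{1}{5} + \frac{6}{b}\right)} = \frac{2}{b - \left(\frac{3}{5} - \frac{6}{b}\right)} = \frac{2}{- \frac{3}{5} + b + \frac{6}{b}}$)
$\left(l{\left(1 \right)} - 43\right) 48 = \left(10 \cdot 1 \frac{1}{30 - 3 + 5 \cdot 1^{2}} - 43\right) 48 = \left(10 \cdot 1 \frac{1}{30 - 3 + 5 \cdot 1} - 43\right) 48 = \left(10 \cdot 1 \frac{1}{30 - 3 + 5} - 43\right) 48 = \left(10 \cdot 1 \cdot \frac{1}{32} - 43\right) 48 = \left(\frac{5}{16} - 43\right) 48 = \left(- \frac{683}{16}\right) 48 = -2049$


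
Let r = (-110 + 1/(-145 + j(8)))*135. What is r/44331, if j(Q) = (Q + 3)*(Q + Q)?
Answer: -21915/65441 ≈ -0.33488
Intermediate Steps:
j(Q) = 2*Q*(3 + Q) (j(Q) = (3 + Q)*(2*Q) = 2*Q*(3 + Q))
r = -460215/31 (r = (-110 + 1/(-145 + 2*8*(3 + 8)))*135 = (-110 + 1/(-145 + 2*8*11))*135 = (-110 + 1/(-145 + 176))*135 = (-110 + 1/31)*135 = -3409/31*135 = -460215/31 ≈ -14846.)
r/44331 = -460215/31/44331 = -460215/31*1/44331 = -21915/65441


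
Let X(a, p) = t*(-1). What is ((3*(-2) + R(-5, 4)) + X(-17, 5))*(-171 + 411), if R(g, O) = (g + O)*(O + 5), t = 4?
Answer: -4560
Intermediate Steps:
R(g, O) = (5 + O)*(O + g) (R(g, O) = (O + g)*(5 + O) = (5 + O)*(O + g))
X(a, p) = -4 (X(a, p) = 4*(-1) = -4)
((3*(-2) + R(-5, 4)) + X(-17, 5))*(-171 + 411) = ((3*(-2) + (4² + 5*4 + 5*(-5) + 4*(-5))) - 4)*(-171 + 411) = ((-6 + (16 + 20 - 25 - 20)) - 4)*240 = ((-6 - 9) - 4)*240 = (-15 - 4)*240 = -19*240 = -4560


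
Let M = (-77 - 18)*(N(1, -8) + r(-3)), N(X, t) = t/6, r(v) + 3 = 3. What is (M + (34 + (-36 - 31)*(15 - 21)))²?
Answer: 2849344/9 ≈ 3.1659e+5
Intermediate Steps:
r(v) = 0 (r(v) = -3 + 3 = 0)
N(X, t) = t/6 (N(X, t) = t*(⅙) = t/6)
M = 380/3 (M = (-77 - 18)*((⅙)*(-8) + 0) = -95*(-4/3 + 0) = -95*(-4/3) = 380/3 ≈ 126.67)
(M + (34 + (-36 - 31)*(15 - 21)))² = (380/3 + (34 + (-36 - 31)*(15 - 21)))² = (380/3 + (34 - 67*(-6)))² = (380/3 + (34 + 402))² = (380/3 + 436)² = (1688/3)² = 2849344/9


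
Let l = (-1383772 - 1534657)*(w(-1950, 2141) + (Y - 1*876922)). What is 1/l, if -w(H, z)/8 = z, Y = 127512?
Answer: 1/2237086728802 ≈ 4.4701e-13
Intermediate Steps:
w(H, z) = -8*z
l = 2237086728802 (l = (-1383772 - 1534657)*(-8*2141 + (127512 - 1*876922)) = -2918429*(-17128 + (127512 - 876922)) = -2918429*(-17128 - 749410) = -2918429*(-766538) = 2237086728802)
1/l = 1/2237086728802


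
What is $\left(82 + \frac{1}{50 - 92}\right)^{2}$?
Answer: $\frac{11854249}{1764} \approx 6720.1$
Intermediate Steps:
$\left(82 + \frac{1}{50 - 92}\right)^{2} = \left(82 + \frac{1}{-42}\right)^{2} = \left(82 - \frac{1}{42}\right)^{2} = \left(\frac{3443}{42}\right)^{2} = \frac{11854249}{1764}$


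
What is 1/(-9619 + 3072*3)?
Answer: -1/403 ≈ -0.0024814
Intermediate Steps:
1/(-9619 + 3072*3) = 1/(-9619 + 9216) = 1/(-403) = -1/403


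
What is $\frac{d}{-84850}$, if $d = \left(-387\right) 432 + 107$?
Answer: $\frac{167077}{84850} \approx 1.9691$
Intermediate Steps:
$d = -167077$ ($d = -167184 + 107 = -167077$)
$\frac{d}{-84850} = - \frac{167077}{-84850} = \left(-167077\right) \left(- \frac{1}{84850}\right) = \frac{167077}{84850}$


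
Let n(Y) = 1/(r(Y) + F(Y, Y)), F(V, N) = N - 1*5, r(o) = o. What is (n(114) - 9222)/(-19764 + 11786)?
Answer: 2056505/1779094 ≈ 1.1559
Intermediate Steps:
F(V, N) = -5 + N (F(V, N) = N - 5 = -5 + N)
n(Y) = 1/(-5 + 2*Y) (n(Y) = 1/(Y + (-5 + Y)) = 1/(-5 + 2*Y))
(n(114) - 9222)/(-19764 + 11786) = (1/(-5 + 2*114) - 9222)/(-19764 + 11786) = (1/(-5 + 228) - 9222)/(-7978) = (1/223 - 9222)*(-1/7978) = -2056505/223*(-1/7978) = 2056505/1779094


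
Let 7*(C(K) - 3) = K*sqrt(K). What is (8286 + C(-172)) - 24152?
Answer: -15863 - 344*I*sqrt(43)/7 ≈ -15863.0 - 322.25*I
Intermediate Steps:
C(K) = 3 + K**(3/2)/7 (C(K) = 3 + (K*sqrt(K))/7 = 3 + K**(3/2)/7)
(8286 + C(-172)) - 24152 = (8286 + (3 + (-172)**(3/2)/7)) - 24152 = (8286 + (3 + (-344*I*sqrt(43))/7)) - 24152 = (8286 + (3 - 344*I*sqrt(43)/7)) - 24152 = (8289 - 344*I*sqrt(43)/7) - 24152 = -15863 - 344*I*sqrt(43)/7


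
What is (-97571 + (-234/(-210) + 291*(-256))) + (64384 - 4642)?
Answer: -3931336/35 ≈ -1.1232e+5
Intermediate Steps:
(-97571 + (-234/(-210) + 291*(-256))) + (64384 - 4642) = (-97571 + (-234*(-1/210) - 74496)) + 59742 = (-97571 + (39/35 - 74496)) + 59742 = (-97571 - 2607321/35) + 59742 = -6022306/35 + 59742 = -3931336/35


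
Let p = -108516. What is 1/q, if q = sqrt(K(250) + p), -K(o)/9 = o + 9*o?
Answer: -I*sqrt(32754)/65508 ≈ -0.0027627*I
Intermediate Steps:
K(o) = -90*o (K(o) = -9*(o + 9*o) = -90*o)
q = 2*I*sqrt(32754) (q = sqrt(-90*250 - 108516) = sqrt(-22500 - 108516) = sqrt(-131016) = 2*I*sqrt(32754) ≈ 361.96*I)
1/q = 1/(2*I*sqrt(32754)) = -I*sqrt(32754)/65508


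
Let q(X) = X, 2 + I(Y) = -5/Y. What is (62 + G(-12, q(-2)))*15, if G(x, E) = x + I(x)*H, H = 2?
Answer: 1405/2 ≈ 702.50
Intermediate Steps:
I(Y) = -2 - 5/Y
G(x, E) = -4 + x - 10/x (G(x, E) = x + (-2 - 5/x)*2 = x + (-4 - 10/x) = -4 + x - 10/x)
(62 + G(-12, q(-2)))*15 = (62 + (-4 - 12 - 10/(-12)))*15 = (62 + (-4 - 12 - 10*(-1/12)))*15 = (62 + (-4 - 12 + ⅚))*15 = (62 - 91/6)*15 = (281/6)*15 = 1405/2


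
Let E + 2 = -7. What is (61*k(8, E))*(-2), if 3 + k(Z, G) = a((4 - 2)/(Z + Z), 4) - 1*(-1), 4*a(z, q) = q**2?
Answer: -244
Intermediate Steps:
E = -9 (E = -2 - 7 = -9)
a(z, q) = q**2/4
k(Z, G) = 2 (k(Z, G) = -3 + ((1/4)*4**2 - 1*(-1)) = -3 + ((1/4)*16 + 1) = -3 + (4 + 1) = -3 + 5 = 2)
(61*k(8, E))*(-2) = (61*2)*(-2) = 122*(-2) = -244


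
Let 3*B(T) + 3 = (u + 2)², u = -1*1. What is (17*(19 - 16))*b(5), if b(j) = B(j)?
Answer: -34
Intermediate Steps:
u = -1
B(T) = -⅔ (B(T) = -1 + (-1 + 2)²/3 = -1 + (⅓)*1² = -1 + (⅓)*1 = -1 + ⅓ = -⅔)
b(j) = -⅔
(17*(19 - 16))*b(5) = (17*(19 - 16))*(-⅔) = (17*3)*(-⅔) = 51*(-⅔) = -34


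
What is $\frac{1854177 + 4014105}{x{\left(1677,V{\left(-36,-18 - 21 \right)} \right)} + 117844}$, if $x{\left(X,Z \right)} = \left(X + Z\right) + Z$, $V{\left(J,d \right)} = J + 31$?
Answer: $\frac{279442}{5691} \approx 49.102$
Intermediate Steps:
$V{\left(J,d \right)} = 31 + J$
$x{\left(X,Z \right)} = X + 2 Z$
$\frac{1854177 + 4014105}{x{\left(1677,V{\left(-36,-18 - 21 \right)} \right)} + 117844} = \frac{1854177 + 4014105}{\left(1677 + 2 \left(31 - 36\right)\right) + 117844} = \frac{5868282}{\left(1677 + 2 \left(-5\right)\right) + 117844} = \frac{5868282}{\left(1677 - 10\right) + 117844} = \frac{5868282}{1667 + 117844} = \frac{5868282}{119511} = 5868282 \cdot \frac{1}{119511} = \frac{279442}{5691}$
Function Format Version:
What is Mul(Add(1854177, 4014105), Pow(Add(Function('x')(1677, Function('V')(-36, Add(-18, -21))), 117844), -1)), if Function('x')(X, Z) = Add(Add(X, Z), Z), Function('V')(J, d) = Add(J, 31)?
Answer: Rational(279442, 5691) ≈ 49.102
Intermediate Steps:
Function('V')(J, d) = Add(31, J)
Function('x')(X, Z) = Add(X, Mul(2, Z))
Mul(Add(1854177, 4014105), Pow(Add(Function('x')(1677, Function('V')(-36, Add(-18, -21))), 117844), -1)) = Mul(Add(1854177, 4014105), Pow(Add(Add(1677, Mul(2, Add(31, -36))), 117844), -1)) = Mul(5868282, Pow(Add(Add(1677, Mul(2, -5)), 117844), -1)) = Mul(5868282, Pow(Add(Add(1677, -10), 117844), -1)) = Mul(5868282, Pow(Add(1667, 117844), -1)) = Mul(5868282, Pow(119511, -1)) = Mul(5868282, Rational(1, 119511)) = Rational(279442, 5691)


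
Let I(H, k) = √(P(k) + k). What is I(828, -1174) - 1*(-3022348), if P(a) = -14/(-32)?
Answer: 3022348 + I*√18777/4 ≈ 3.0223e+6 + 34.257*I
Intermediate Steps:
P(a) = 7/16 (P(a) = -14*(-1/32) = 7/16)
I(H, k) = √(7/16 + k)
I(828, -1174) - 1*(-3022348) = √(7 + 16*(-1174))/4 - 1*(-3022348) = √(7 - 18784)/4 + 3022348 = √(-18777)/4 + 3022348 = (I*√18777)/4 + 3022348 = I*√18777/4 + 3022348 = 3022348 + I*√18777/4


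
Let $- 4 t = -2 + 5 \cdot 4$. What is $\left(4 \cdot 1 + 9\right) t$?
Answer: $- \frac{117}{2} \approx -58.5$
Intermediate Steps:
$t = - \frac{9}{2}$ ($t = - \frac{-2 + 5 \cdot 4}{4} = - \frac{-2 + 20}{4} = \left(- \frac{1}{4}\right) 18 = - \frac{9}{2} \approx -4.5$)
$\left(4 \cdot 1 + 9\right) t = \left(4 \cdot 1 + 9\right) \left(- \frac{9}{2}\right) = \left(4 + 9\right) \left(- \frac{9}{2}\right) = 13 \left(- \frac{9}{2}\right) = - \frac{117}{2}$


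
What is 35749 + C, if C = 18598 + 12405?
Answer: 66752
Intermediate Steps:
C = 31003
35749 + C = 35749 + 31003 = 66752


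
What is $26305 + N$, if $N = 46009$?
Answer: $72314$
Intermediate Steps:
$26305 + N = 26305 + 46009 = 72314$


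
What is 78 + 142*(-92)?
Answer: -12986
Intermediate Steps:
78 + 142*(-92) = 78 - 13064 = -12986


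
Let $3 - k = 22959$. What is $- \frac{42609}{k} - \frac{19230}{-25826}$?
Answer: $\frac{256977319}{98810276} \approx 2.6007$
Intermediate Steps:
$k = -22956$ ($k = 3 - 22959 = -22956$)
$- \frac{42609}{k} - \frac{19230}{-25826} = - \frac{42609}{-22956} - \frac{19230}{-25826} = \left(-42609\right) \left(- \frac{1}{22956}\right) - - \frac{9615}{12913} = \frac{14203}{7652} + \frac{9615}{12913} = \frac{256977319}{98810276}$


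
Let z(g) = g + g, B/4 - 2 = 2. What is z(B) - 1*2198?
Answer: -2166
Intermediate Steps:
B = 16 (B = 8 + 4*2 = 8 + 8 = 16)
z(g) = 2*g
z(B) - 1*2198 = 2*16 - 1*2198 = 32 - 2198 = -2166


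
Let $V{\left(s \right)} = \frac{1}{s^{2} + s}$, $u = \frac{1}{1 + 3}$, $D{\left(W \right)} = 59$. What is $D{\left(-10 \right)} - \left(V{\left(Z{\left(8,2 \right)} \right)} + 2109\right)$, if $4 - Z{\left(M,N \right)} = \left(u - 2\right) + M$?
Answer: $- \frac{92266}{45} \approx -2050.4$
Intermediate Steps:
$u = \frac{1}{4} \approx 0.25$
$Z{\left(M,N \right)} = \frac{23}{4} - M$ ($Z{\left(M,N \right)} = 4 - \left(\left(\frac{1}{4} - 2\right) + M\right) = 4 - \left(- \frac{7}{4} + M\right) = \frac{23}{4} - M$)
$V{\left(s \right)} = \frac{1}{s + s^{2}}$
$D{\left(-10 \right)} - \left(V{\left(Z{\left(8,2 \right)} \right)} + 2109\right) = 59 - \left(\frac{1}{\left(\frac{23}{4} - 8\right) \left(1 + \left(\frac{23}{4} - 8\right)\right)} + 2109\right) = 59 - \left(\frac{1}{\left(- \frac{9}{4}\right) \left(1 - \frac{9}{4}\right)} + 2109\right) = 59 - \left(- \frac{4}{9 \left(- \frac{5}{4}\right)} + 2109\right) = 59 - \left(\left(- \frac{4}{9}\right) \left(- \frac{4}{5}\right) + 2109\right) = 59 - \left(\frac{16}{45} + 2109\right) = 59 - \frac{94921}{45} = - \frac{92266}{45}$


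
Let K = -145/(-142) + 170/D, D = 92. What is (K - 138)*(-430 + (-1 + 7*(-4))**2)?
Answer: -90694959/1633 ≈ -55539.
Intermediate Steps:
K = 4685/1633 (K = -145/(-142) + 170/92 = -145*(-1/142) + 170*(1/92) = 145/142 + 85/46 = 4685/1633 ≈ 2.8690)
(K - 138)*(-430 + (-1 + 7*(-4))**2) = (4685/1633 - 138)*(-430 + (-1 + 7*(-4))**2) = -220669*(-430 + (-1 - 28)**2)/1633 = -220669*(-430 + (-29)**2)/1633 = -220669*(-430 + 841)/1633 = -220669/1633*411 = -90694959/1633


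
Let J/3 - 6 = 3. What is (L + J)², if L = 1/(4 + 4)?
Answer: 47089/64 ≈ 735.77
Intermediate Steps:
J = 27 (J = 18 + 3*3 = 18 + 9 = 27)
L = ⅛ (L = 1/8 = ⅛ ≈ 0.12500)
(L + J)² = (⅛ + 27)² = (217/8)² = 47089/64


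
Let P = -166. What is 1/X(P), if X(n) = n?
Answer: -1/166 ≈ -0.0060241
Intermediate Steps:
1/X(P) = 1/(-166) = -1/166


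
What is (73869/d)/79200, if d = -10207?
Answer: -24623/269464800 ≈ -9.1377e-5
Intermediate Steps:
(73869/d)/79200 = (73869/(-10207))/79200 = (73869*(-1/10207))*(1/79200) = -73869/10207*1/79200 = -24623/269464800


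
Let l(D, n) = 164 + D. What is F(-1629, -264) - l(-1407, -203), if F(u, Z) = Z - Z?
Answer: 1243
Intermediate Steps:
F(u, Z) = 0
F(-1629, -264) - l(-1407, -203) = 0 - (164 - 1407) = 0 - 1*(-1243) = 0 + 1243 = 1243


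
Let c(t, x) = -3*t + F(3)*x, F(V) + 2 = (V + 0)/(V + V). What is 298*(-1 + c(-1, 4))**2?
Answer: 4768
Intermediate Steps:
F(V) = -3/2 (F(V) = -2 + (V + 0)/(V + V) = -2 + V/((2*V)) = -2 + V*(1/(2*V)) = -2 + 1/2 = -3/2)
c(t, x) = -3*t - 3*x/2
298*(-1 + c(-1, 4))**2 = 298*(-1 + (-3*(-1) - 3/2*4))**2 = 298*(-1 + (3 - 6))**2 = 298*(-1 - 3)**2 = 298*(-4)**2 = 298*16 = 4768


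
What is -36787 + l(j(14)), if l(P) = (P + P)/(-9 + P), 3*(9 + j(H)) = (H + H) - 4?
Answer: -183934/5 ≈ -36787.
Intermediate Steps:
j(H) = -31/3 + 2*H/3 (j(H) = -9 + ((H + H) - 4)/3 = -9 + (2*H - 4)/3 = -9 + (-4 + 2*H)/3 = -9 + (-4/3 + 2*H/3) = -31/3 + 2*H/3)
l(P) = 2*P/(-9 + P) (l(P) = (2*P)/(-9 + P) = 2*P/(-9 + P))
-36787 + l(j(14)) = -36787 + 2*(-31/3 + (⅔)*14)/(-9 + (-31/3 + (⅔)*14)) = -36787 + 2*(-31/3 + 28/3)/(-9 + (-31/3 + 28/3)) = -36787 + 2*(-1)/(-9 - 1) = -36787 + 2*(-1)/(-10) = -36787 + 2*(-1)*(-⅒) = -36787 + ⅕ = -183934/5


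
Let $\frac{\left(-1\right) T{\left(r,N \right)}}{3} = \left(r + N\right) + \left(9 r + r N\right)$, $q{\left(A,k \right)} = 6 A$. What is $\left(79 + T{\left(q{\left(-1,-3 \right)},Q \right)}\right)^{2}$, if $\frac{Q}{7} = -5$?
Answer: $70756$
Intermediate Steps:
$Q = -35$ ($Q = 7 \left(-5\right) = -35$)
$T{\left(r,N \right)} = - 30 r - 3 N - 3 N r$ ($T{\left(r,N \right)} = - 3 \left(\left(r + N\right) + \left(9 r + r N\right)\right) = - 3 \left(\left(N + r\right) + \left(9 r + N r\right)\right) = - 3 \left(N + 10 r + N r\right) = - 30 r - 3 N - 3 N r$)
$\left(79 + T{\left(q{\left(-1,-3 \right)},Q \right)}\right)^{2} = \left(79 - \left(-105 - 450 \left(-1\right)\right)\right)^{2} = \left(79 - \left(-285 + 630\right)\right)^{2} = \left(79 + \left(180 + 105 - 630\right)\right)^{2} = \left(79 - 345\right)^{2} = \left(-266\right)^{2} = 70756$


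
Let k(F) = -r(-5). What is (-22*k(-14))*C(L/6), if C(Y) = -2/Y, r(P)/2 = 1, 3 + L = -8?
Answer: 48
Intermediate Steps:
L = -11 (L = -3 - 8 = -11)
r(P) = 2 (r(P) = 2*1 = 2)
k(F) = -2 (k(F) = -1*2 = -2)
(-22*k(-14))*C(L/6) = (-22*(-2))*(-2/((-11/6))) = 44*(-2/((-11*1/6))) = 44*(-2/(-11/6)) = 44*(-2*(-6/11)) = 44*(12/11) = 48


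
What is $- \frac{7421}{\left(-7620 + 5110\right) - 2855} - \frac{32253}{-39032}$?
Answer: $\frac{462693817}{209406680} \approx 2.2095$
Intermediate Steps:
$- \frac{7421}{\left(-7620 + 5110\right) - 2855} - \frac{32253}{-39032} = - \frac{7421}{-2510 - 2855} - - \frac{32253}{39032} = - \frac{7421}{-5365} + \frac{32253}{39032} = \left(-7421\right) \left(- \frac{1}{5365}\right) + \frac{32253}{39032} = \frac{7421}{5365} + \frac{32253}{39032} = \frac{462693817}{209406680}$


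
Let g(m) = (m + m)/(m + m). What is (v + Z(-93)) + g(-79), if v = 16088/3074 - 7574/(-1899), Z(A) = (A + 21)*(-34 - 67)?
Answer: 21255080093/2918763 ≈ 7282.2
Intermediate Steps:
g(m) = 1 (g(m) = (2*m)/((2*m)) = (2*m)*(1/(2*m)) = 1)
Z(A) = -2121 - 101*A (Z(A) = (21 + A)*(-101) = -2121 - 101*A)
v = 26916794/2918763 (v = 16088*(1/3074) - 7574*(-1/1899) = 8044/1537 + 7574/1899 = 26916794/2918763 ≈ 9.2220)
(v + Z(-93)) + g(-79) = (26916794/2918763 + (-2121 - 101*(-93))) + 1 = (26916794/2918763 + (-2121 + 9393)) + 1 = (26916794/2918763 + 7272) + 1 = 21252161330/2918763 + 1 = 21255080093/2918763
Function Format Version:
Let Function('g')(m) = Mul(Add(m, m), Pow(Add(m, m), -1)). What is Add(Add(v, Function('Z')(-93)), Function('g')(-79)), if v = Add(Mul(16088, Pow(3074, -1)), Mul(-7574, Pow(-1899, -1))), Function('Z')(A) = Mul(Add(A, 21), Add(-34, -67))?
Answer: Rational(21255080093, 2918763) ≈ 7282.2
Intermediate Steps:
Function('g')(m) = 1 (Function('g')(m) = Mul(Mul(2, m), Pow(Mul(2, m), -1)) = Mul(Mul(2, m), Mul(Rational(1, 2), Pow(m, -1))) = 1)
Function('Z')(A) = Add(-2121, Mul(-101, A)) (Function('Z')(A) = Mul(Add(21, A), -101) = Add(-2121, Mul(-101, A)))
v = Rational(26916794, 2918763) (v = Add(Mul(16088, Rational(1, 3074)), Mul(-7574, Rational(-1, 1899))) = Add(Rational(8044, 1537), Rational(7574, 1899)) = Rational(26916794, 2918763) ≈ 9.2220)
Add(Add(v, Function('Z')(-93)), Function('g')(-79)) = Add(Add(Rational(26916794, 2918763), Add(-2121, Mul(-101, -93))), 1) = Add(Add(Rational(26916794, 2918763), Add(-2121, 9393)), 1) = Add(Add(Rational(26916794, 2918763), 7272), 1) = Add(Rational(21252161330, 2918763), 1) = Rational(21255080093, 2918763)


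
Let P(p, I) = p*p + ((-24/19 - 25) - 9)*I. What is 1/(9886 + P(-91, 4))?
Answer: 19/342493 ≈ 5.5476e-5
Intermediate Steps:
P(p, I) = p² - 670*I/19 (P(p, I) = p² + ((-24*1/19 - 25) - 9)*I = p² + ((-24/19 - 25) - 9)*I = p² + (-499/19 - 9)*I = p² - 670*I/19)
1/(9886 + P(-91, 4)) = 1/(9886 + ((-91)² - 670/19*4)) = 1/(9886 + (8281 - 2680/19)) = 1/(9886 + 154659/19) = 1/(342493/19) = 19/342493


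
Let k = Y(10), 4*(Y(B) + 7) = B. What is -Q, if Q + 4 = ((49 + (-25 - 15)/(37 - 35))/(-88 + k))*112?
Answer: 7236/185 ≈ 39.114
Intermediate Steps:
Y(B) = -7 + B/4
k = -9/2 (k = -7 + (¼)*10 = -7 + 5/2 = -9/2 ≈ -4.5000)
Q = -7236/185 (Q = -4 + ((49 + (-25 - 15)/(37 - 35))/(-88 - 9/2))*112 = -4 + ((49 - 40/2)/(-185/2))*112 = -4 + ((49 - 40*½)*(-2/185))*112 = -4 + ((49 - 20)*(-2/185))*112 = -4 + (29*(-2/185))*112 = -4 - 58/185*112 = -4 - 6496/185 = -7236/185 ≈ -39.114)
-Q = -1*(-7236/185) = 7236/185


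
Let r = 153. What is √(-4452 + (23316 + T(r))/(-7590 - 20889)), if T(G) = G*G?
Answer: I*√401348955623/9493 ≈ 66.736*I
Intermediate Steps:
T(G) = G²
√(-4452 + (23316 + T(r))/(-7590 - 20889)) = √(-4452 + (23316 + 153²)/(-7590 - 20889)) = √(-4452 + (23316 + 23409)/(-28479)) = √(-4452 + 46725*(-1/28479)) = √(-4452 - 15575/9493) = √(-42278411/9493) = I*√401348955623/9493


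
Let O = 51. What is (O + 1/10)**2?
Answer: 261121/100 ≈ 2611.2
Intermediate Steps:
(O + 1/10)**2 = (51 + 1/10)**2 = (511/10)**2 = 261121/100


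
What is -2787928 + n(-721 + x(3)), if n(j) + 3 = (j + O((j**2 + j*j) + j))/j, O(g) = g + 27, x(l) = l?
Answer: -2002764097/718 ≈ -2.7894e+6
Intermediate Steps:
O(g) = 27 + g
n(j) = -3 + (27 + 2*j + 2*j**2)/j (n(j) = -3 + (j + (27 + ((j**2 + j*j) + j)))/j = -3 + (j + (27 + ((j**2 + j**2) + j)))/j = -3 + (j + (27 + (2*j**2 + j)))/j = -3 + (j + (27 + (j + 2*j**2)))/j = -3 + (j + (27 + j + 2*j**2))/j = -3 + (27 + 2*j + 2*j**2)/j)
-2787928 + n(-721 + x(3)) = -2787928 + (-1 + 2*(-721 + 3) + 27/(-721 + 3)) = -2787928 + (-1 + 2*(-718) + 27/(-718)) = -2787928 + (-1 - 1436 + 27*(-1/718)) = -2787928 + (-1 - 1436 - 27/718) = -2787928 - 1031793/718 = -2002764097/718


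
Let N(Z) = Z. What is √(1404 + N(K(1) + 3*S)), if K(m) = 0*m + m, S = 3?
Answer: √1414 ≈ 37.603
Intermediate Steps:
K(m) = m (K(m) = 0 + m = m)
√(1404 + N(K(1) + 3*S)) = √(1404 + (1 + 3*3)) = √(1404 + (1 + 9)) = √(1404 + 10) = √1414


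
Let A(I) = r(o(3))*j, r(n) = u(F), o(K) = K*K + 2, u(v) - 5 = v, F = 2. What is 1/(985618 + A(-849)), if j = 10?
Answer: 1/985688 ≈ 1.0145e-6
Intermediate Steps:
u(v) = 5 + v
o(K) = 2 + K² (o(K) = K² + 2 = 2 + K²)
r(n) = 7 (r(n) = 5 + 2 = 7)
A(I) = 70 (A(I) = 7*10 = 70)
1/(985618 + A(-849)) = 1/(985618 + 70) = 1/985688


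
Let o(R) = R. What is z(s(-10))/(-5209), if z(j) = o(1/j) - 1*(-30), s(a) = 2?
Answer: -61/10418 ≈ -0.0058552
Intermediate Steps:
z(j) = 30 + 1/j (z(j) = 1/j - 1*(-30) = 1/j + 30 = 30 + 1/j)
z(s(-10))/(-5209) = (30 + 1/2)/(-5209) = (30 + 1/2)*(-1/5209) = (61/2)*(-1/5209) = -61/10418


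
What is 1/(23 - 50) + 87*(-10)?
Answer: -23491/27 ≈ -870.04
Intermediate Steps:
1/(23 - 50) + 87*(-10) = 1/(-27) - 870 = -1/27 - 870 = -23491/27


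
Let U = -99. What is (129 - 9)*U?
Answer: -11880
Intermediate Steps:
(129 - 9)*U = (129 - 9)*(-99) = 120*(-99) = -11880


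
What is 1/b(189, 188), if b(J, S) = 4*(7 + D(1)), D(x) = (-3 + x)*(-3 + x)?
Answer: 1/44 ≈ 0.022727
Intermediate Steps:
D(x) = (-3 + x)**2
b(J, S) = 44 (b(J, S) = 4*(7 + (-3 + 1)**2) = 4*(7 + (-2)**2) = 4*(7 + 4) = 4*11 = 44)
1/b(189, 188) = 1/44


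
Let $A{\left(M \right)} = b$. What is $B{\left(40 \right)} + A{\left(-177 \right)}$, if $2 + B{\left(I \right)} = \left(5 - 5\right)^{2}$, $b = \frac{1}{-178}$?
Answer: $- \frac{357}{178} \approx -2.0056$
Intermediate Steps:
$b = - \frac{1}{178} \approx -0.005618$
$A{\left(M \right)} = - \frac{1}{178}$
$B{\left(I \right)} = -2$ ($B{\left(I \right)} = -2 + \left(5 - 5\right)^{2} = -2 + 0^{2} = -2 + 0 = -2$)
$B{\left(40 \right)} + A{\left(-177 \right)} = -2 - \frac{1}{178} = - \frac{357}{178}$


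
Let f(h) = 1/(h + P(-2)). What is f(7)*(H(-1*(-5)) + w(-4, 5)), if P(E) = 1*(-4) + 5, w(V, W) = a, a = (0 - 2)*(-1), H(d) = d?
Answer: 7/8 ≈ 0.87500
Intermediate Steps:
a = 2 (a = -2*(-1) = 2)
w(V, W) = 2
P(E) = 1 (P(E) = -4 + 5 = 1)
f(h) = 1/(1 + h) (f(h) = 1/(h + 1) = 1/(1 + h))
f(7)*(H(-1*(-5)) + w(-4, 5)) = (-1*(-5) + 2)/(1 + 7) = (5 + 2)/8 = (⅛)*7 = 7/8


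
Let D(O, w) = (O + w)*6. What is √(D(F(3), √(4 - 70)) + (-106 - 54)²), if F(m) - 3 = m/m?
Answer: √(25624 + 6*I*√66) ≈ 160.07 + 0.152*I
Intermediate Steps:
F(m) = 4 (F(m) = 3 + m/m = 3 + 1 = 4)
D(O, w) = 6*O + 6*w
√(D(F(3), √(4 - 70)) + (-106 - 54)²) = √((6*4 + 6*√(4 - 70)) + (-106 - 54)²) = √((24 + 6*√(-66)) + (-160)²) = √((24 + 6*(I*√66)) + 25600) = √((24 + 6*I*√66) + 25600) = √(25624 + 6*I*√66)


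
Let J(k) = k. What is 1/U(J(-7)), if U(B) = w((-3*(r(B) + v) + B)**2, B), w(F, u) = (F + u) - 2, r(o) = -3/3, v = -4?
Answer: 1/55 ≈ 0.018182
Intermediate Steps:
r(o) = -1 (r(o) = -3*1/3 = -1)
w(F, u) = -2 + F + u
U(B) = -2 + B + (15 + B)**2 (U(B) = -2 + (-3*(-1 - 4) + B)**2 + B = -2 + (-3*(-5) + B)**2 + B = -2 + (15 + B)**2 + B = -2 + B + (15 + B)**2)
1/U(J(-7)) = 1/(-2 - 7 + (15 - 7)**2) = 1/(-2 - 7 + 8**2) = 1/(-2 - 7 + 64) = 1/55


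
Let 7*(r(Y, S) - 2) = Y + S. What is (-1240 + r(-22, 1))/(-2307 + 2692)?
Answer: -1241/385 ≈ -3.2234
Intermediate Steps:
r(Y, S) = 2 + S/7 + Y/7 (r(Y, S) = 2 + (Y + S)/7 = 2 + (S + Y)/7 = 2 + (S/7 + Y/7) = 2 + S/7 + Y/7)
(-1240 + r(-22, 1))/(-2307 + 2692) = (-1240 + (2 + (1/7)*1 + (1/7)*(-22)))/(-2307 + 2692) = (-1240 + (2 + 1/7 - 22/7))/385 = (-1240 - 1)*(1/385) = -1241*1/385 = -1241/385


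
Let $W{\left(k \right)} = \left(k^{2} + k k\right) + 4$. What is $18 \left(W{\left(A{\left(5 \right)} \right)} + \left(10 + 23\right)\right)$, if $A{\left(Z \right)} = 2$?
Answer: $810$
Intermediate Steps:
$W{\left(k \right)} = 4 + 2 k^{2}$ ($W{\left(k \right)} = \left(k^{2} + k^{2}\right) + 4 = 2 k^{2} + 4 = 4 + 2 k^{2}$)
$18 \left(W{\left(A{\left(5 \right)} \right)} + \left(10 + 23\right)\right) = 18 \left(\left(4 + 2 \cdot 2^{2}\right) + \left(10 + 23\right)\right) = 18 \left(\left(4 + 2 \cdot 4\right) + 33\right) = 18 \left(\left(4 + 8\right) + 33\right) = 18 \left(12 + 33\right) = 18 \cdot 45 = 810$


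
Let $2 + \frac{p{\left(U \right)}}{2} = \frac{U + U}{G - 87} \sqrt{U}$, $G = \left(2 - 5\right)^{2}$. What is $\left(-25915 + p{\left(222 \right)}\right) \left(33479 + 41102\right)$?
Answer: $-1933064939 - 849076 \sqrt{222} \approx -1.9457 \cdot 10^{9}$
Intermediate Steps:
$G = 9$ ($G = \left(-3\right)^{2} = 9$)
$p{\left(U \right)} = -4 - \frac{2 U^{\frac{3}{2}}}{39}$ ($p{\left(U \right)} = -4 + 2 \frac{U + U}{9 - 87} \sqrt{U} = -4 + 2 \frac{2 U}{-78} \sqrt{U} = -4 + 2 \cdot 2 U \left(- \frac{1}{78}\right) \sqrt{U} = -4 + 2 - \frac{U}{39} \sqrt{U} = -4 + 2 \left(- \frac{U^{\frac{3}{2}}}{39}\right) = -4 - \frac{2 U^{\frac{3}{2}}}{39}$)
$\left(-25915 + p{\left(222 \right)}\right) \left(33479 + 41102\right) = \left(-25915 - \left(4 + \frac{2 \cdot 222^{\frac{3}{2}}}{39}\right)\right) \left(33479 + 41102\right) = \left(-25915 - \left(4 + \frac{2 \cdot 222 \sqrt{222}}{39}\right)\right) 74581 = \left(-25915 - \left(4 + \frac{148 \sqrt{222}}{13}\right)\right) 74581 = \left(-25919 - \frac{148 \sqrt{222}}{13}\right) 74581 = -1933064939 - 849076 \sqrt{222}$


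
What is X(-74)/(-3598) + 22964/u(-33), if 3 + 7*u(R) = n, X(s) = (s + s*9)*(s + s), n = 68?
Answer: 285626252/116935 ≈ 2442.6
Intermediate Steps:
X(s) = 20*s**2 (X(s) = (s + 9*s)*(2*s) = (10*s)*(2*s) = 20*s**2)
u(R) = 65/7 (u(R) = -3/7 + (1/7)*68 = -3/7 + 68/7 = 65/7)
X(-74)/(-3598) + 22964/u(-33) = (20*(-74)**2)/(-3598) + 22964/(65/7) = (20*5476)*(-1/3598) + 22964*(7/65) = 109520*(-1/3598) + 160748/65 = -54760/1799 + 160748/65 = 285626252/116935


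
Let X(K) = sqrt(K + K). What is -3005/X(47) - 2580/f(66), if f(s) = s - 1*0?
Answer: -430/11 - 3005*sqrt(94)/94 ≈ -349.03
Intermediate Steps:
X(K) = sqrt(2)*sqrt(K) (X(K) = sqrt(2*K) = sqrt(2)*sqrt(K))
f(s) = s (f(s) = s + 0 = s)
-3005/X(47) - 2580/f(66) = -3005*sqrt(94)/94 - 2580/66 = -3005*sqrt(94)/94 - 2580*1/66 = -3005*sqrt(94)/94 - 430/11 = -430/11 - 3005*sqrt(94)/94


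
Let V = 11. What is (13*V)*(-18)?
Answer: -2574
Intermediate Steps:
(13*V)*(-18) = (13*11)*(-18) = 143*(-18) = -2574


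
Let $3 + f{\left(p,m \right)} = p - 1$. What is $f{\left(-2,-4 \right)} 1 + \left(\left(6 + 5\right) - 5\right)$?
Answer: $0$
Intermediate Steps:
$f{\left(p,m \right)} = -4 + p$ ($f{\left(p,m \right)} = -3 + \left(p - 1\right) = -3 + \left(-1 + p\right) = -4 + p$)
$f{\left(-2,-4 \right)} 1 + \left(\left(6 + 5\right) - 5\right) = \left(-4 - 2\right) 1 + \left(\left(6 + 5\right) - 5\right) = \left(-6\right) 1 + \left(11 - 5\right) = -6 + 6 = 0$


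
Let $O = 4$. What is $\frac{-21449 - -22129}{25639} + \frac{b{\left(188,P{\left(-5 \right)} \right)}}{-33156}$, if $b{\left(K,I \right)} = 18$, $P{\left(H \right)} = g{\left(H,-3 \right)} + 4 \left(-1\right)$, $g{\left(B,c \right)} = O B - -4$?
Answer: $\frac{1226921}{47227038} \approx 0.025979$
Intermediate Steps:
$g{\left(B,c \right)} = 4 + 4 B$ ($g{\left(B,c \right)} = 4 B - -4 = 4 B + 4 = 4 + 4 B$)
$P{\left(H \right)} = 4 H$ ($P{\left(H \right)} = \left(4 + 4 H\right) + 4 \left(-1\right) = \left(4 + 4 H\right) - 4 = 4 H$)
$\frac{-21449 - -22129}{25639} + \frac{b{\left(188,P{\left(-5 \right)} \right)}}{-33156} = \frac{-21449 - -22129}{25639} + \frac{18}{-33156} = \left(-21449 + 22129\right) \frac{1}{25639} + 18 \left(- \frac{1}{33156}\right) = 680 \cdot \frac{1}{25639} - \frac{1}{1842} = \frac{680}{25639} - \frac{1}{1842} = \frac{1226921}{47227038}$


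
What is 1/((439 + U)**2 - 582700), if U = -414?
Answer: -1/582075 ≈ -1.7180e-6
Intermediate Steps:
1/((439 + U)**2 - 582700) = 1/((439 - 414)**2 - 582700) = 1/(25**2 - 582700) = 1/(625 - 582700) = 1/(-582075) = -1/582075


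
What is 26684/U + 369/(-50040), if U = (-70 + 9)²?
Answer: 148210479/20688760 ≈ 7.1638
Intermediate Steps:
U = 3721 (U = (-61)² = 3721)
26684/U + 369/(-50040) = 26684/3721 + 369/(-50040) = 26684*(1/3721) + 369*(-1/50040) = 26684/3721 - 41/5560 = 148210479/20688760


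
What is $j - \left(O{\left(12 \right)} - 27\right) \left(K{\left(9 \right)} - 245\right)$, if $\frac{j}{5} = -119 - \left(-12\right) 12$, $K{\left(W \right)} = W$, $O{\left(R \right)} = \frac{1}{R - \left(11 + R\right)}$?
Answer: $- \frac{68953}{11} \approx -6268.5$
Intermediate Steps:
$O{\left(R \right)} = - \frac{1}{11}$ ($O{\left(R \right)} = \frac{1}{-11} = - \frac{1}{11}$)
$j = 125$ ($j = 5 \left(-119 - \left(-12\right) 12\right) = 5 \left(-119 - -144\right) = 5 \left(-119 + 144\right) = 5 \cdot 25 = 125$)
$j - \left(O{\left(12 \right)} - 27\right) \left(K{\left(9 \right)} - 245\right) = 125 - \left(- \frac{1}{11} - 27\right) \left(9 - 245\right) = 125 - \left(- \frac{298}{11}\right) \left(-236\right) = 125 - \frac{70328}{11} = - \frac{68953}{11}$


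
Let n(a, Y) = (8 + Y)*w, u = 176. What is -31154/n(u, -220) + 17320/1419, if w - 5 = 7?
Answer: 4903867/200552 ≈ 24.452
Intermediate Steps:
w = 12 (w = 5 + 7 = 12)
n(a, Y) = 96 + 12*Y (n(a, Y) = (8 + Y)*12 = 96 + 12*Y)
-31154/n(u, -220) + 17320/1419 = -31154/(96 + 12*(-220)) + 17320/1419 = -31154/(96 - 2640) + 17320*(1/1419) = -31154/(-2544) + 17320/1419 = -31154*(-1/2544) + 17320/1419 = 15577/1272 + 17320/1419 = 4903867/200552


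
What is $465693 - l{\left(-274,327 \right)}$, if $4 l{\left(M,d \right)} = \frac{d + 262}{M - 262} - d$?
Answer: $\frac{998621653}{2144} \approx 4.6578 \cdot 10^{5}$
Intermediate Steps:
$l{\left(M,d \right)} = - \frac{d}{4} + \frac{262 + d}{4 \left(-262 + M\right)}$ ($l{\left(M,d \right)} = \frac{\frac{d + 262}{M - 262} - d}{4} = \frac{\frac{262 + d}{-262 + M} - d}{4} = \frac{- d + \frac{262 + d}{-262 + M}}{4} = - \frac{d}{4} + \frac{262 + d}{4 \left(-262 + M\right)}$)
$465693 - l{\left(-274,327 \right)} = 465693 - \frac{262 + 263 \cdot 327 - \left(-274\right) 327}{4 \left(-262 - 274\right)} = 465693 - \frac{262 + 86001 + 89598}{4 \left(-536\right)} = 465693 - \frac{1}{4} \left(- \frac{1}{536}\right) 175861 = 465693 - - \frac{175861}{2144} = 465693 + \frac{175861}{2144} = \frac{998621653}{2144}$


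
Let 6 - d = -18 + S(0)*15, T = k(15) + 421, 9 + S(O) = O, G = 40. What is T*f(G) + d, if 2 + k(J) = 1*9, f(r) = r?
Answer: 17279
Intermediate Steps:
k(J) = 7 (k(J) = -2 + 1*9 = -2 + 9 = 7)
S(O) = -9 + O
T = 428 (T = 7 + 421 = 428)
d = 159 (d = 6 - (-18 + (-9 + 0)*15) = 6 - (-18 - 9*15) = 6 - (-18 - 135) = 6 - 1*(-153) = 6 + 153 = 159)
T*f(G) + d = 428*40 + 159 = 17120 + 159 = 17279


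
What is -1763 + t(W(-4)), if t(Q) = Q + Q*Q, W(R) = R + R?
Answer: -1707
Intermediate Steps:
W(R) = 2*R
t(Q) = Q + Q**2
-1763 + t(W(-4)) = -1763 + (2*(-4))*(1 + 2*(-4)) = -1763 - 8*(1 - 8) = -1763 - 8*(-7) = -1763 + 56 = -1707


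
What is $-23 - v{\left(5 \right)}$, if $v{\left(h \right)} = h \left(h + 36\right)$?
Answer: $-228$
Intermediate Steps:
$v{\left(h \right)} = h \left(36 + h\right)$
$-23 - v{\left(5 \right)} = -23 - 5 \left(36 + 5\right) = -23 - 5 \cdot 41 = -23 - 205 = -228$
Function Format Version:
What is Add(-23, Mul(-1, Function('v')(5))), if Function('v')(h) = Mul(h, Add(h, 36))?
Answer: -228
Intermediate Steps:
Function('v')(h) = Mul(h, Add(36, h))
Add(-23, Mul(-1, Function('v')(5))) = Add(-23, Mul(-1, Mul(5, Add(36, 5)))) = Add(-23, Mul(-1, Mul(5, 41))) = Add(-23, Mul(-1, 205)) = Add(-23, -205) = -228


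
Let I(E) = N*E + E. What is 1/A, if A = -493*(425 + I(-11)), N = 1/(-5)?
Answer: -5/1025933 ≈ -4.8736e-6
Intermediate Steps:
N = -1/5 ≈ -0.20000
I(E) = 4*E/5 (I(E) = -E/5 + E = 4*E/5)
A = -1025933/5 (A = -493*(425 + (4/5)*(-11)) = -493*(425 - 44/5) = -493*2081/5 = -1025933/5 ≈ -2.0519e+5)
1/A = 1/(-1025933/5) = -5/1025933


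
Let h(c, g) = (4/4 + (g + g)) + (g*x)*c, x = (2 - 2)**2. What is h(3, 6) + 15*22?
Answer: 343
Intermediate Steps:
x = 0 (x = 0**2 = 0)
h(c, g) = 1 + 2*g (h(c, g) = (4/4 + (g + g)) + (g*0)*c = (4*(1/4) + 2*g) + 0*c = (1 + 2*g) + 0 = 1 + 2*g)
h(3, 6) + 15*22 = (1 + 2*6) + 15*22 = (1 + 12) + 330 = 13 + 330 = 343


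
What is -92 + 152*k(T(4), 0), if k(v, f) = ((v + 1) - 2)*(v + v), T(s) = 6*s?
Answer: 167716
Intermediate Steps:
k(v, f) = 2*v*(-1 + v) (k(v, f) = ((1 + v) - 2)*(2*v) = (-1 + v)*(2*v) = 2*v*(-1 + v))
-92 + 152*k(T(4), 0) = -92 + 152*(2*(6*4)*(-1 + 6*4)) = -92 + 152*(2*24*(-1 + 24)) = -92 + 152*(2*24*23) = -92 + 152*1104 = -92 + 167808 = 167716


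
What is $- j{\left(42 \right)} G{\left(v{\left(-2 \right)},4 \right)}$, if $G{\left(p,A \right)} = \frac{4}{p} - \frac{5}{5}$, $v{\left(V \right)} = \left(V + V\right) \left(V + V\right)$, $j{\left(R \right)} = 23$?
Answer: $\frac{69}{4} \approx 17.25$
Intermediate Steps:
$v{\left(V \right)} = 4 V^{2}$ ($v{\left(V \right)} = 2 V 2 V = 4 V^{2}$)
$G{\left(p,A \right)} = -1 + \frac{4}{p}$ ($G{\left(p,A \right)} = \frac{4}{p} - 1 = -1 + \frac{4}{p}$)
$- j{\left(42 \right)} G{\left(v{\left(-2 \right)},4 \right)} = - 23 \frac{4 - 4 \left(-2\right)^{2}}{4 \left(-2\right)^{2}} = - 23 \frac{4 - 4 \cdot 4}{4 \cdot 4} = - 23 \frac{4 - 16}{16} = - 23 \cdot \frac{1}{16} \left(-12\right) = - \frac{23 \left(-3\right)}{4} = \left(-1\right) \left(- \frac{69}{4}\right) = \frac{69}{4}$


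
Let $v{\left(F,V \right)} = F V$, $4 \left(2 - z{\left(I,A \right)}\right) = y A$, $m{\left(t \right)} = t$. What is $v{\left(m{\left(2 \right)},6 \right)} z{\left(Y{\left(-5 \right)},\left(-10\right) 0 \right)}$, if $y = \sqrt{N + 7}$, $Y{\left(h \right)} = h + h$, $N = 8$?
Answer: $24$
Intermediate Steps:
$Y{\left(h \right)} = 2 h$
$y = \sqrt{15}$ ($y = \sqrt{8 + 7} = \sqrt{15} \approx 3.873$)
$z{\left(I,A \right)} = 2 - \frac{A \sqrt{15}}{4}$ ($z{\left(I,A \right)} = 2 - \frac{\sqrt{15} A}{4} = 2 - \frac{A \sqrt{15}}{4}$)
$v{\left(m{\left(2 \right)},6 \right)} z{\left(Y{\left(-5 \right)},\left(-10\right) 0 \right)} = 2 \cdot 6 \left(2 - \frac{\left(-10\right) 0 \sqrt{15}}{4}\right) = 12 \left(2 - 0 \sqrt{15}\right) = 12 \left(2 + 0\right) = 12 \cdot 2 = 24$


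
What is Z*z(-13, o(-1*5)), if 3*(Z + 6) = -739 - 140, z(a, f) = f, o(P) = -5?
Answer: 1495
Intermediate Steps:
Z = -299 (Z = -6 + (-739 - 140)/3 = -6 + (⅓)*(-879) = -6 - 293 = -299)
Z*z(-13, o(-1*5)) = -299*(-5) = 1495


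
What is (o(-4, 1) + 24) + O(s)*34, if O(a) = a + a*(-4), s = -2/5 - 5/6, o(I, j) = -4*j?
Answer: 729/5 ≈ 145.80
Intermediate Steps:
s = -37/30 (s = -2*1/5 - 5*1/6 = -2/5 - 5/6 = -37/30 ≈ -1.2333)
O(a) = -3*a (O(a) = a - 4*a = -3*a)
(o(-4, 1) + 24) + O(s)*34 = (-4*1 + 24) - 3*(-37/30)*34 = (-4 + 24) + (37/10)*34 = 20 + 629/5 = 729/5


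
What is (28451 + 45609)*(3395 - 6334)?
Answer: -217662340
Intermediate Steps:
(28451 + 45609)*(3395 - 6334) = 74060*(-2939) = -217662340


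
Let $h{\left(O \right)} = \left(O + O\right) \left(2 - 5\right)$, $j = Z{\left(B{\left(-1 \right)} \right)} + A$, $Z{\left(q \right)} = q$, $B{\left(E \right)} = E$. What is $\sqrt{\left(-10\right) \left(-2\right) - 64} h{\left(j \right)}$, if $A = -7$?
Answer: $96 i \sqrt{11} \approx 318.4 i$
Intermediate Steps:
$j = -8$ ($j = -1 - 7 = -8$)
$h{\left(O \right)} = - 6 O$ ($h{\left(O \right)} = 2 O \left(-3\right) = - 6 O$)
$\sqrt{\left(-10\right) \left(-2\right) - 64} h{\left(j \right)} = \sqrt{\left(-10\right) \left(-2\right) - 64} \left(\left(-6\right) \left(-8\right)\right) = \sqrt{20 - 64} \cdot 48 = \sqrt{-44} \cdot 48 = 2 i \sqrt{11} \cdot 48 = 96 i \sqrt{11}$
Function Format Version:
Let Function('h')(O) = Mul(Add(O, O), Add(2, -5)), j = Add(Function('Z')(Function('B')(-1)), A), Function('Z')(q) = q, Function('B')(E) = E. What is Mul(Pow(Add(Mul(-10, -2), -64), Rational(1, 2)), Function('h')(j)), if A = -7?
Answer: Mul(96, I, Pow(11, Rational(1, 2))) ≈ Mul(318.40, I)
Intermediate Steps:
j = -8 (j = Add(-1, -7) = -8)
Function('h')(O) = Mul(-6, O) (Function('h')(O) = Mul(Mul(2, O), -3) = Mul(-6, O))
Mul(Pow(Add(Mul(-10, -2), -64), Rational(1, 2)), Function('h')(j)) = Mul(Pow(Add(Mul(-10, -2), -64), Rational(1, 2)), Mul(-6, -8)) = Mul(Pow(Add(20, -64), Rational(1, 2)), 48) = Mul(Pow(-44, Rational(1, 2)), 48) = Mul(Mul(2, I, Pow(11, Rational(1, 2))), 48) = Mul(96, I, Pow(11, Rational(1, 2)))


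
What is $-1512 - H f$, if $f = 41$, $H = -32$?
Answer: $-200$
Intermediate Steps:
$-1512 - H f = -1512 - \left(-32\right) 41 = -1512 - -1312 = -1512 + 1312 = -200$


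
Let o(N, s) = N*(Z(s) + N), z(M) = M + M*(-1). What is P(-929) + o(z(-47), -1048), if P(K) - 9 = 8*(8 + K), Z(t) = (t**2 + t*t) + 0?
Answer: -7359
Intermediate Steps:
Z(t) = 2*t**2 (Z(t) = (t**2 + t**2) + 0 = 2*t**2 + 0 = 2*t**2)
z(M) = 0 (z(M) = M - M = 0)
o(N, s) = N*(N + 2*s**2) (o(N, s) = N*(2*s**2 + N) = N*(N + 2*s**2))
P(K) = 73 + 8*K (P(K) = 9 + 8*(8 + K) = 9 + (64 + 8*K) = 73 + 8*K)
P(-929) + o(z(-47), -1048) = (73 + 8*(-929)) + 0*(0 + 2*(-1048)**2) = (73 - 7432) + 0*(0 + 2*1098304) = -7359 + 0*(0 + 2196608) = -7359 + 0*2196608 = -7359 + 0 = -7359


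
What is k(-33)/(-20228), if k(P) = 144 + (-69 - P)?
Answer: -27/5057 ≈ -0.0053391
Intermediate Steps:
k(P) = 75 - P
k(-33)/(-20228) = (75 - 1*(-33))/(-20228) = (75 + 33)*(-1/20228) = 108*(-1/20228) = -27/5057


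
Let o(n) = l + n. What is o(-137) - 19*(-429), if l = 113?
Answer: 8127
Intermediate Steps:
o(n) = 113 + n
o(-137) - 19*(-429) = (113 - 137) - 19*(-429) = -24 - 1*(-8151) = -24 + 8151 = 8127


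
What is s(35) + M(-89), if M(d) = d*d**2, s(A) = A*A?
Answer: -703744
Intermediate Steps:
s(A) = A**2
M(d) = d**3
s(35) + M(-89) = 35**2 + (-89)**3 = 1225 - 704969 = -703744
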